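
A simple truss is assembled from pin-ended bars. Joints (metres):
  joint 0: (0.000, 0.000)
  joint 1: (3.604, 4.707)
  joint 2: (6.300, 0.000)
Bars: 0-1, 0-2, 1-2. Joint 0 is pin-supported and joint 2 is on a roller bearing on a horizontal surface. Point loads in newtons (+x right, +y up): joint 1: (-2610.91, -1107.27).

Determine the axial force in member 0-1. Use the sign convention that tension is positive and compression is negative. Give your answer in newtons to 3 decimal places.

-3053.649

N=3 nodes, M=3 members, R=3 reactions → 2N=6, M+R=6
member 0 (0-1): L=5.9283, (cx,cy)=(0.6079,0.7940)
member 1 (0-2): L=6.3000, (cx,cy)=(1.0000,0.0000)
member 2 (1-2): L=5.4244, (cx,cy)=(0.4970,-0.8677)
solve A·x = −loads:
  F[0-1] = -3053.6493 N (compression)
  F[0-2] = -754.4985 N (compression)
  F[1-2] = +1518.0684 N (tension)
  Rx@0 = +2610.9100 N
  Ry@0 = +2424.5640 N
  Ry@2 = -1317.2940 N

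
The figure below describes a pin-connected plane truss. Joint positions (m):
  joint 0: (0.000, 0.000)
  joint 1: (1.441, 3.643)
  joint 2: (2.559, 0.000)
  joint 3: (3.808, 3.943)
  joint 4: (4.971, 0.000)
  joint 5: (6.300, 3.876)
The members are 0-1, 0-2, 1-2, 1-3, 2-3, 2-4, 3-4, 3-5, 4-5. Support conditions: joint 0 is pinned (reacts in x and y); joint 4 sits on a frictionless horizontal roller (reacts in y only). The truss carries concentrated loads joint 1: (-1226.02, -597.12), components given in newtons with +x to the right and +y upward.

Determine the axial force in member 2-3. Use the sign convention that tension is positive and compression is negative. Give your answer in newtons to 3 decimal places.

N=6 nodes, M=9 members, R=3 reactions → 2N=12, M+R=12
member 0 (0-1): L=3.9176, (cx,cy)=(0.3678,0.9299)
member 1 (0-2): L=2.5590, (cx,cy)=(1.0000,0.0000)
member 2 (1-2): L=3.8107, (cx,cy)=(0.2934,-0.9560)
member 3 (1-3): L=2.3859, (cx,cy)=(0.9921,0.1257)
member 4 (2-3): L=4.1361, (cx,cy)=(0.3020,0.9533)
member 5 (2-4): L=2.4120, (cx,cy)=(1.0000,0.0000)
member 6 (3-4): L=4.1109, (cx,cy)=(0.2829,-0.9591)
member 7 (3-5): L=2.4929, (cx,cy)=(0.9996,-0.0269)
member 8 (4-5): L=4.0975, (cx,cy)=(0.3243,0.9459)
solve A·x = −loads:
  F[0-1] = -1422.2191 N (compression)
  F[0-2] = -702.8949 N (compression)
  F[1-2] = +820.0762 N (tension)
  F[1-3] = +465.9951 N (tension)
  F[2-3] = -822.3806 N (compression)
  F[2-4] = -213.9576 N (compression)
  F[3-4] = +756.2913 N (tension)
  F[3-5] = +0.0000 N (tension)
  F[4-5] = -0.0000 N (compression)
  Rx@0 = +1226.0200 N
  Ry@0 = +1322.5155 N
  Ry@4 = -725.3955 N

-822.381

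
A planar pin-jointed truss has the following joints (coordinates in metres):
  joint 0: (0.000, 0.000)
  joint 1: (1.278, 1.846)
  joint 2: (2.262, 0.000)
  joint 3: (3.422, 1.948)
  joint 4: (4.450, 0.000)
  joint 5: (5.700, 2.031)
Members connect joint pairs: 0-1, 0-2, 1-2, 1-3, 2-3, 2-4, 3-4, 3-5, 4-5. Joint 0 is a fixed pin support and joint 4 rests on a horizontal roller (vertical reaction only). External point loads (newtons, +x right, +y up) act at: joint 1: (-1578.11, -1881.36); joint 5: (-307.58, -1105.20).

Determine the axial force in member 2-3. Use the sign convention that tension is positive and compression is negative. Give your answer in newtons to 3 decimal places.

N=6 nodes, M=9 members, R=3 reactions → 2N=12, M+R=12
member 0 (0-1): L=2.2452, (cx,cy)=(0.5692,0.8222)
member 1 (0-2): L=2.2620, (cx,cy)=(1.0000,0.0000)
member 2 (1-2): L=2.0919, (cx,cy)=(0.4704,-0.8825)
member 3 (1-3): L=2.1464, (cx,cy)=(0.9989,0.0475)
member 4 (2-3): L=2.2672, (cx,cy)=(0.5116,0.8592)
member 5 (2-4): L=2.1880, (cx,cy)=(1.0000,0.0000)
member 6 (3-4): L=2.2026, (cx,cy)=(0.4667,-0.8844)
member 7 (3-5): L=2.2795, (cx,cy)=(0.9993,0.0364)
member 8 (4-5): L=2.3848, (cx,cy)=(0.5241,0.8516)
solve A·x = −loads:
  F[0-1] = -2220.4437 N (compression)
  F[0-2] = -621.7913 N (compression)
  F[1-2] = -45.0689 N (compression)
  F[1-3] = +335.7906 N (tension)
  F[2-3] = +46.2889 N (tension)
  F[2-4] = -666.6745 N (compression)
  F[3-4] = -47.3089 N (compression)
  F[3-5] = +381.4274 N (tension)
  F[4-5] = -1314.0553 N (compression)
  Rx@0 = +1885.6900 N
  Ry@0 = +1825.6315 N
  Ry@4 = +1160.9285 N

46.289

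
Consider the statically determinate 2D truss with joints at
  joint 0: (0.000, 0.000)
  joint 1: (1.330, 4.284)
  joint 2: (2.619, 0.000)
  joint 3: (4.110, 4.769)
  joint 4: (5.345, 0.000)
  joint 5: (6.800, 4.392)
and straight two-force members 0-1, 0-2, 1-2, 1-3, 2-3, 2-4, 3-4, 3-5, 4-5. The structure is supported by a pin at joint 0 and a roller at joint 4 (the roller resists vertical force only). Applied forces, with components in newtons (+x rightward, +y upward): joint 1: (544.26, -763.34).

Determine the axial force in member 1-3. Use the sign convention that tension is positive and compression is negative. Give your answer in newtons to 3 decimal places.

-384.288

N=6 nodes, M=9 members, R=3 reactions → 2N=12, M+R=12
member 0 (0-1): L=4.4857, (cx,cy)=(0.2965,0.9550)
member 1 (0-2): L=2.6190, (cx,cy)=(1.0000,0.0000)
member 2 (1-2): L=4.4737, (cx,cy)=(0.2881,-0.9576)
member 3 (1-3): L=2.8220, (cx,cy)=(0.9851,0.1719)
member 4 (2-3): L=4.9966, (cx,cy)=(0.2984,0.9544)
member 5 (2-4): L=2.7260, (cx,cy)=(1.0000,0.0000)
member 6 (3-4): L=4.9263, (cx,cy)=(0.2507,-0.9681)
member 7 (3-5): L=2.7163, (cx,cy)=(0.9903,-0.1388)
member 8 (4-5): L=4.6267, (cx,cy)=(0.3145,0.9493)
solve A·x = −loads:
  F[0-1] = -143.6337 N (compression)
  F[0-2] = +586.8470 N (tension)
  F[1-2] = -722.8656 N (compression)
  F[1-3] = -384.2878 N (compression)
  F[2-3] = +725.2524 N (tension)
  F[2-4] = +162.1543 N (tension)
  F[3-4] = -646.8204 N (compression)
  F[3-5] = -0.0000 N (compression)
  F[4-5] = +0.0000 N (tension)
  Rx@0 = -544.2600 N
  Ry@0 = +137.1750 N
  Ry@4 = +626.1650 N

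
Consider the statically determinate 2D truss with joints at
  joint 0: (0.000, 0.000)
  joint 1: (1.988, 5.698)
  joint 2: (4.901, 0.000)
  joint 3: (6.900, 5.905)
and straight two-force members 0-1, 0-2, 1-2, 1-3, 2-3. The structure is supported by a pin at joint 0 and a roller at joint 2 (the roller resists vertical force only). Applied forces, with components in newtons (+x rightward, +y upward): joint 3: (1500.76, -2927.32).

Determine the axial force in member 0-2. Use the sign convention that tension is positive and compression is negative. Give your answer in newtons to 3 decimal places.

453.315

N=4 nodes, M=5 members, R=3 reactions → 2N=8, M+R=8
member 0 (0-1): L=6.0348, (cx,cy)=(0.3294,0.9442)
member 1 (0-2): L=4.9010, (cx,cy)=(1.0000,0.0000)
member 2 (1-2): L=6.3994, (cx,cy)=(0.4552,-0.8904)
member 3 (1-3): L=4.9164, (cx,cy)=(0.9991,0.0421)
member 4 (2-3): L=6.2342, (cx,cy)=(0.3207,0.9472)
solve A·x = −loads:
  F[0-1] = +3179.6612 N (tension)
  F[0-2] = +453.3152 N (tension)
  F[1-2] = -3252.1190 N (compression)
  F[1-3] = +2530.0413 N (tension)
  F[2-3] = -3202.9714 N (compression)
  Rx@0 = -1500.7600 N
  Ry@0 = -3002.1833 N
  Ry@2 = +5929.5033 N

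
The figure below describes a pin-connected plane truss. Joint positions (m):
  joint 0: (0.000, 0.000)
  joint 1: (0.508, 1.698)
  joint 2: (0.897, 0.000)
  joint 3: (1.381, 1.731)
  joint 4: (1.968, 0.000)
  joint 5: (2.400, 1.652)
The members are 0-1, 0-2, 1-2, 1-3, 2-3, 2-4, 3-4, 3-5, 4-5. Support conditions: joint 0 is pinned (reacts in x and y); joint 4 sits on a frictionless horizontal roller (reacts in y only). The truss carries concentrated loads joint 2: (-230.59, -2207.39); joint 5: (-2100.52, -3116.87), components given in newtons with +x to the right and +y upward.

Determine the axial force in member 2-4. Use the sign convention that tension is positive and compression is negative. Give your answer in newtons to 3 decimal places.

N=6 nodes, M=9 members, R=3 reactions → 2N=12, M+R=12
member 0 (0-1): L=1.7724, (cx,cy)=(0.2866,0.9580)
member 1 (0-2): L=0.8970, (cx,cy)=(1.0000,0.0000)
member 2 (1-2): L=1.7420, (cx,cy)=(0.2233,-0.9747)
member 3 (1-3): L=0.8736, (cx,cy)=(0.9993,0.0378)
member 4 (2-3): L=1.7974, (cx,cy)=(0.2693,0.9631)
member 5 (2-4): L=1.0710, (cx,cy)=(1.0000,0.0000)
member 6 (3-4): L=1.8278, (cx,cy)=(0.3211,-0.9470)
member 7 (3-5): L=1.0221, (cx,cy)=(0.9970,-0.0773)
member 8 (4-5): L=1.7076, (cx,cy)=(0.2530,0.9675)
solve A·x = −loads:
  F[0-1] = -2380.1930 N (compression)
  F[0-2] = -1648.8917 N (compression)
  F[1-2] = +2293.0887 N (tension)
  F[1-3] = -1195.1363 N (compression)
  F[2-3] = -28.8595 N (compression)
  F[2-4] = -898.4654 N (compression)
  F[3-4] = +180.1585 N (tension)
  F[3-5] = -1263.6927 N (compression)
  F[4-5] = -3322.6398 N (compression)
  Rx@0 = +2331.1100 N
  Ry@0 = +2280.3282 N
  Ry@4 = +3043.9318 N

-898.465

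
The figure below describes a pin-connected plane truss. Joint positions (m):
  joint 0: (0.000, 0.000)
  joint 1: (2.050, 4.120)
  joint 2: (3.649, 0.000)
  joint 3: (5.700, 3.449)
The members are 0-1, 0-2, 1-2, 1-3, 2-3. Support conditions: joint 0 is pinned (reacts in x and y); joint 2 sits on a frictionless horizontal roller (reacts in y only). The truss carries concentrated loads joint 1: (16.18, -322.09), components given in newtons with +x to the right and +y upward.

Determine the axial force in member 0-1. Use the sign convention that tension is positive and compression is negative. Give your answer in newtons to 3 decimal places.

-137.242

N=4 nodes, M=5 members, R=3 reactions → 2N=8, M+R=8
member 0 (0-1): L=4.6018, (cx,cy)=(0.4455,0.8953)
member 1 (0-2): L=3.6490, (cx,cy)=(1.0000,0.0000)
member 2 (1-2): L=4.4194, (cx,cy)=(0.3618,-0.9323)
member 3 (1-3): L=3.7112, (cx,cy)=(0.9835,-0.1808)
member 4 (2-3): L=4.0128, (cx,cy)=(0.5111,0.8595)
solve A·x = −loads:
  F[0-1] = -137.2421 N (compression)
  F[0-2] = +77.3178 N (tension)
  F[1-2] = -213.6956 N (compression)
  F[1-3] = -0.0000 N (compression)
  F[2-3] = +0.0000 N (tension)
  Rx@0 = -16.1800 N
  Ry@0 = +122.8721 N
  Ry@2 = +199.2179 N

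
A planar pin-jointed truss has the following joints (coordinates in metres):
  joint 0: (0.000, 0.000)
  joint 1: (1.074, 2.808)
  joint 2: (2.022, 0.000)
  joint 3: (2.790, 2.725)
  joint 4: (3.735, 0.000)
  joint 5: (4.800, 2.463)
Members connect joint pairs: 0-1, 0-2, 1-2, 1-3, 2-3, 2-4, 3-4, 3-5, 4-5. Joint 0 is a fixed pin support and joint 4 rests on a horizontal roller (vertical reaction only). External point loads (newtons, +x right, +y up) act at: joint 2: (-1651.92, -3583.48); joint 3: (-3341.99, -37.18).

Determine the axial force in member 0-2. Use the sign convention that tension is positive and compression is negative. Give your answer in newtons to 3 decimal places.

N=6 nodes, M=9 members, R=3 reactions → 2N=12, M+R=12
member 0 (0-1): L=3.0064, (cx,cy)=(0.3572,0.9340)
member 1 (0-2): L=2.0220, (cx,cy)=(1.0000,0.0000)
member 2 (1-2): L=2.9637, (cx,cy)=(0.3199,-0.9475)
member 3 (1-3): L=1.7180, (cx,cy)=(0.9988,-0.0483)
member 4 (2-3): L=2.8312, (cx,cy)=(0.2713,0.9625)
member 5 (2-4): L=1.7130, (cx,cy)=(1.0000,0.0000)
member 6 (3-4): L=2.8842, (cx,cy)=(0.3276,-0.9448)
member 7 (3-5): L=2.0270, (cx,cy)=(0.9916,-0.1293)
member 8 (4-5): L=2.6834, (cx,cy)=(0.3969,0.9179)
solve A·x = −loads:
  F[0-1] = -4380.2195 N (compression)
  F[0-2] = -3429.1209 N (compression)
  F[1-2] = +4470.9347 N (tension)
  F[1-3] = -2998.4061 N (compression)
  F[2-3] = -677.9804 N (compression)
  F[2-4] = -163.1713 N (compression)
  F[3-4] = +498.0104 N (tension)
  F[3-5] = -0.0000 N (compression)
  F[4-5] = +0.0000 N (tension)
  Rx@0 = +4993.9100 N
  Ry@0 = +4091.1805 N
  Ry@4 = -470.5205 N

-3429.121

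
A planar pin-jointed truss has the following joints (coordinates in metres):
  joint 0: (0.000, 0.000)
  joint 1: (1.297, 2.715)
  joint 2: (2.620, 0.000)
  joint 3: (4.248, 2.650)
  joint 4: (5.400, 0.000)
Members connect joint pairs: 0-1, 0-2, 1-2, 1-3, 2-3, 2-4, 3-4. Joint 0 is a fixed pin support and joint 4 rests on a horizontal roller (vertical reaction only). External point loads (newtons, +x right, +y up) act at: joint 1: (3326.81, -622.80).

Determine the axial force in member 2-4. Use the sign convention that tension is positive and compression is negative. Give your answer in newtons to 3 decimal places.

792.156

N=5 nodes, M=7 members, R=3 reactions → 2N=10, M+R=10
member 0 (0-1): L=3.0089, (cx,cy)=(0.4311,0.9023)
member 1 (0-2): L=2.6200, (cx,cy)=(1.0000,0.0000)
member 2 (1-2): L=3.0202, (cx,cy)=(0.4381,-0.8989)
member 3 (1-3): L=2.9517, (cx,cy)=(0.9998,-0.0220)
member 4 (2-3): L=3.1101, (cx,cy)=(0.5235,0.8521)
member 5 (2-4): L=2.7800, (cx,cy)=(1.0000,0.0000)
member 6 (3-4): L=2.8896, (cx,cy)=(0.3987,-0.9171)
solve A·x = −loads:
  F[0-1] = +1329.2694 N (tension)
  F[0-2] = +2753.8210 N (tension)
  F[1-2] = -1980.8552 N (compression)
  F[1-3] = -1886.5613 N (compression)
  F[2-3] = +2089.8748 N (tension)
  F[2-4] = +792.1558 N (tension)
  F[3-4] = -1986.9690 N (compression)
  Rx@0 = -3326.8100 N
  Ry@0 = -1199.4335 N
  Ry@4 = +1822.2335 N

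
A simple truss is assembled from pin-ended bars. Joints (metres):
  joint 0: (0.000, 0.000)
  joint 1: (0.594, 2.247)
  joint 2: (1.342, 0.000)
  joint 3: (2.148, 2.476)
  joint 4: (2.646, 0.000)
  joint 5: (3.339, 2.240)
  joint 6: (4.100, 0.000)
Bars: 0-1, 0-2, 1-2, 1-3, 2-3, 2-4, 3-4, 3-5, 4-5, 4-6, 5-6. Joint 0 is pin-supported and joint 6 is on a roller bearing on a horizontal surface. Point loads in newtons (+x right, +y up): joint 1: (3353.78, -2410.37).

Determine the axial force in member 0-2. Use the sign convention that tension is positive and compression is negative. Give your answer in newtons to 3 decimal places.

3412.764

N=7 nodes, M=11 members, R=3 reactions → 2N=14, M+R=14
member 0 (0-1): L=2.3242, (cx,cy)=(0.2556,0.9668)
member 1 (0-2): L=1.3420, (cx,cy)=(1.0000,0.0000)
member 2 (1-2): L=2.3682, (cx,cy)=(0.3158,-0.9488)
member 3 (1-3): L=1.5708, (cx,cy)=(0.9893,0.1458)
member 4 (2-3): L=2.6039, (cx,cy)=(0.3095,0.9509)
member 5 (2-4): L=1.3040, (cx,cy)=(1.0000,0.0000)
member 6 (3-4): L=2.5256, (cx,cy)=(0.1972,-0.9804)
member 7 (3-5): L=1.2142, (cx,cy)=(0.9809,-0.1944)
member 8 (4-5): L=2.3447, (cx,cy)=(0.2956,0.9553)
member 9 (4-6): L=1.4540, (cx,cy)=(1.0000,0.0000)
member 10 (5-6): L=2.3657, (cx,cy)=(0.3217,-0.9469)
solve A·x = −loads:
  F[0-1] = -230.7899 N (compression)
  F[0-2] = +3412.7637 N (tension)
  F[1-2] = -2702.7127 N (compression)
  F[1-3] = -2586.7551 N (compression)
  F[2-3] = +2696.8084 N (tension)
  F[2-4] = +1724.3545 N (tension)
  F[3-4] = -1960.6602 N (compression)
  F[3-5] = -1363.7577 N (compression)
  F[4-5] = +2012.0527 N (tension)
  F[4-6] = +743.0773 N (tension)
  F[5-6] = -2310.0224 N (compression)
  Rx@0 = -3353.7800 N
  Ry@0 = +223.1253 N
  Ry@6 = +2187.2447 N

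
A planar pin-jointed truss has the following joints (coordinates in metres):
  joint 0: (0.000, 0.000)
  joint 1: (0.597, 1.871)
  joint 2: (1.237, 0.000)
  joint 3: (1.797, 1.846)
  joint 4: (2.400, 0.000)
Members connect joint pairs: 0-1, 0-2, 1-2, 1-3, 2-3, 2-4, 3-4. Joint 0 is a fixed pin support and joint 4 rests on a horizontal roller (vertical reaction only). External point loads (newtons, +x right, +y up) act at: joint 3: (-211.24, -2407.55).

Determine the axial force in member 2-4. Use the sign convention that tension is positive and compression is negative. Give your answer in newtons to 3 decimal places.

535.767

N=5 nodes, M=7 members, R=3 reactions → 2N=10, M+R=10
member 0 (0-1): L=1.9639, (cx,cy)=(0.3040,0.9527)
member 1 (0-2): L=1.2370, (cx,cy)=(1.0000,0.0000)
member 2 (1-2): L=1.9774, (cx,cy)=(0.3237,-0.9462)
member 3 (1-3): L=1.2003, (cx,cy)=(0.9998,-0.0208)
member 4 (2-3): L=1.9291, (cx,cy)=(0.2903,0.9569)
member 5 (2-4): L=1.1630, (cx,cy)=(1.0000,0.0000)
member 6 (3-4): L=1.9420, (cx,cy)=(0.3105,-0.9506)
solve A·x = −loads:
  F[0-1] = -805.4932 N (compression)
  F[0-2] = +33.6148 N (tension)
  F[1-2] = +822.2795 N (tension)
  F[1-3] = -511.0980 N (compression)
  F[2-3] = -813.0328 N (compression)
  F[2-4] = +535.7666 N (tension)
  F[3-4] = -1725.4615 N (compression)
  Rx@0 = +211.2400 N
  Ry@0 = +767.3757 N
  Ry@4 = +1640.1743 N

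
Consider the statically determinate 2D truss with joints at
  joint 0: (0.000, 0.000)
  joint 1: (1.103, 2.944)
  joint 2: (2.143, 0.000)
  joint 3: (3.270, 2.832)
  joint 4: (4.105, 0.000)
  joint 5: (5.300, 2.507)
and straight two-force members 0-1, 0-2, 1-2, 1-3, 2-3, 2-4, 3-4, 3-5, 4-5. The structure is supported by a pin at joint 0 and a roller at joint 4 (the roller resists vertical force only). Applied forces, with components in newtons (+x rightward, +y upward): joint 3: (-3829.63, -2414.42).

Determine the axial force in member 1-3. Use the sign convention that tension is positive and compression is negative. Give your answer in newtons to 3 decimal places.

-2326.197

N=6 nodes, M=9 members, R=3 reactions → 2N=12, M+R=12
member 0 (0-1): L=3.1438, (cx,cy)=(0.3508,0.9364)
member 1 (0-2): L=2.1430, (cx,cy)=(1.0000,0.0000)
member 2 (1-2): L=3.1223, (cx,cy)=(0.3331,-0.9429)
member 3 (1-3): L=2.1699, (cx,cy)=(0.9987,-0.0516)
member 4 (2-3): L=3.0480, (cx,cy)=(0.3697,0.9291)
member 5 (2-4): L=1.9620, (cx,cy)=(1.0000,0.0000)
member 6 (3-4): L=2.9525, (cx,cy)=(0.2828,-0.9592)
member 7 (3-5): L=2.0559, (cx,cy)=(0.9874,-0.1581)
member 8 (4-5): L=2.7772, (cx,cy)=(0.4303,0.9027)
solve A·x = −loads:
  F[0-1] = -3345.8249 N (compression)
  F[0-2] = -2655.7655 N (compression)
  F[1-2] = +3450.2342 N (tension)
  F[1-3] = -2326.1973 N (compression)
  F[2-3] = -3501.3465 N (compression)
  F[2-4] = -211.9117 N (compression)
  F[3-4] = +749.3128 N (tension)
  F[3-5] = +0.0000 N (tension)
  F[4-5] = -0.0000 N (compression)
  Rx@0 = +3829.6300 N
  Ry@0 = +3133.1432 N
  Ry@4 = -718.7232 N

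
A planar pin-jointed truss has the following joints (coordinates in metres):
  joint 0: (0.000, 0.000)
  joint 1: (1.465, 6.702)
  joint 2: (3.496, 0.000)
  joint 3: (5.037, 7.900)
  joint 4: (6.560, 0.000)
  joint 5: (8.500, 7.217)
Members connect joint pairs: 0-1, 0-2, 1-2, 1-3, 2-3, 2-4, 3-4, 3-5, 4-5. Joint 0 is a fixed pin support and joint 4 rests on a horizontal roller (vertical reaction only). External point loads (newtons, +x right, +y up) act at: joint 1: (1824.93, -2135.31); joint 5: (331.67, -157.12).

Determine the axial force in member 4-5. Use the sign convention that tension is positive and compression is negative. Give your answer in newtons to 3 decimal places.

N=6 nodes, M=9 members, R=3 reactions → 2N=12, M+R=12
member 0 (0-1): L=6.8602, (cx,cy)=(0.2135,0.9769)
member 1 (0-2): L=3.4960, (cx,cy)=(1.0000,0.0000)
member 2 (1-2): L=7.0030, (cx,cy)=(0.2900,-0.9570)
member 3 (1-3): L=3.7675, (cx,cy)=(0.9481,0.3180)
member 4 (2-3): L=8.0489, (cx,cy)=(0.1915,0.9815)
member 5 (2-4): L=3.0640, (cx,cy)=(1.0000,0.0000)
member 6 (3-4): L=8.0455, (cx,cy)=(0.1893,-0.9819)
member 7 (3-5): L=3.5297, (cx,cy)=(0.9811,-0.1935)
member 8 (4-5): L=7.4732, (cx,cy)=(0.2596,0.9657)
solve A·x = −loads:
  F[0-1] = +631.9170 N (tension)
  F[0-2] = +2021.6547 N (tension)
  F[1-2] = -3148.5171 N (compression)
  F[1-3] = -819.3818 N (compression)
  F[2-3] = +3069.9868 N (tension)
  F[2-4] = +520.7600 N (tension)
  F[3-4] = -2874.6572 N (compression)
  F[3-5] = +361.9204 N (tension)
  F[4-5] = -90.1799 N (compression)
  Rx@0 = -2156.6000 N
  Ry@0 = -617.3402 N
  Ry@4 = +2909.7702 N

-90.180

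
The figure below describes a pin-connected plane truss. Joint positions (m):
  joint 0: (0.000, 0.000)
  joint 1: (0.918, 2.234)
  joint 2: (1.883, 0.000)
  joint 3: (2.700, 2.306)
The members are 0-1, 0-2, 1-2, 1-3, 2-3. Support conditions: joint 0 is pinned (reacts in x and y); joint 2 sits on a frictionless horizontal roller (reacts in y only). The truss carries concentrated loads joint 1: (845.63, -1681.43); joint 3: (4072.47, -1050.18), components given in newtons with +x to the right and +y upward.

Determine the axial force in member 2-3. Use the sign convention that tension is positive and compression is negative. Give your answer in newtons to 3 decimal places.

-1307.425

N=4 nodes, M=5 members, R=3 reactions → 2N=8, M+R=8
member 0 (0-1): L=2.4153, (cx,cy)=(0.3801,0.9250)
member 1 (0-2): L=1.8830, (cx,cy)=(1.0000,0.0000)
member 2 (1-2): L=2.4335, (cx,cy)=(0.3965,-0.9180)
member 3 (1-3): L=1.7835, (cx,cy)=(0.9992,0.0404)
member 4 (2-3): L=2.4465, (cx,cy)=(0.3340,0.9426)
solve A·x = −loads:
  F[0-1] = +6037.6416 N (tension)
  F[0-2] = +2623.2931 N (tension)
  F[1-2] = -7716.4062 N (compression)
  F[1-3] = +4512.7676 N (tension)
  F[2-3] = -1307.4251 N (compression)
  Rx@0 = -4918.1000 N
  Ry@0 = -5584.5302 N
  Ry@2 = +8316.1402 N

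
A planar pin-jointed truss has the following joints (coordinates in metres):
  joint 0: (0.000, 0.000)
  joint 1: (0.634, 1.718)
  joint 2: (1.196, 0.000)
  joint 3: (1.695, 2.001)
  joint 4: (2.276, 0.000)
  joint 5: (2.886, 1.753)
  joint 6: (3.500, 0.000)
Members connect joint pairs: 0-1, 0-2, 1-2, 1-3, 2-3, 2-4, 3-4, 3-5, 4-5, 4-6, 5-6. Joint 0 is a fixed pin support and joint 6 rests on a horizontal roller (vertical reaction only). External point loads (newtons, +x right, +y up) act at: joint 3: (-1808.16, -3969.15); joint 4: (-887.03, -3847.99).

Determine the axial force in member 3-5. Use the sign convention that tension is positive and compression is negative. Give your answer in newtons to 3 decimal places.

-2254.920

N=7 nodes, M=11 members, R=3 reactions → 2N=14, M+R=14
member 0 (0-1): L=1.8313, (cx,cy)=(0.3462,0.9382)
member 1 (0-2): L=1.1960, (cx,cy)=(1.0000,0.0000)
member 2 (1-2): L=1.8076, (cx,cy)=(0.3109,-0.9504)
member 3 (1-3): L=1.0981, (cx,cy)=(0.9662,0.2577)
member 4 (2-3): L=2.0623, (cx,cy)=(0.2420,0.9703)
member 5 (2-4): L=1.0800, (cx,cy)=(1.0000,0.0000)
member 6 (3-4): L=2.0836, (cx,cy)=(0.2788,-0.9603)
member 7 (3-5): L=1.2165, (cx,cy)=(0.9790,-0.2039)
member 8 (4-5): L=1.8561, (cx,cy)=(0.3286,0.9445)
member 9 (4-6): L=1.2240, (cx,cy)=(1.0000,0.0000)
member 10 (5-6): L=1.8574, (cx,cy)=(0.3306,-0.9438)
solve A·x = −loads:
  F[0-1] = -4718.1843 N (compression)
  F[0-2] = -1061.7007 N (compression)
  F[1-2] = +3861.8334 N (tension)
  F[1-3] = -2933.2654 N (compression)
  F[2-3] = -3782.8435 N (compression)
  F[2-4] = +1054.3053 N (tension)
  F[3-4] = +954.7928 N (tension)
  F[3-5] = -2254.9197 N (compression)
  F[4-5] = +3103.4532 N (tension)
  F[4-6] = +1187.6310 N (tension)
  F[5-6] = -3592.7172 N (compression)
  Rx@0 = +2695.1900 N
  Ry@0 = +4426.3953 N
  Ry@6 = +3390.7447 N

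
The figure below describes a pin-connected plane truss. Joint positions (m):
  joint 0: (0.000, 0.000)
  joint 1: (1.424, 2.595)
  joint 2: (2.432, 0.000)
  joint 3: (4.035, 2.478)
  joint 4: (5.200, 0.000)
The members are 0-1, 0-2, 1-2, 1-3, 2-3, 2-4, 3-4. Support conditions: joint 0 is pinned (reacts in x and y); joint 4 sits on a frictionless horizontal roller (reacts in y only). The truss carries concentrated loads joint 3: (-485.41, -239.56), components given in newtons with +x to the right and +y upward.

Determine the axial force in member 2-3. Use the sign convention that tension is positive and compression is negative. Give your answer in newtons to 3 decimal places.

N=5 nodes, M=7 members, R=3 reactions → 2N=10, M+R=10
member 0 (0-1): L=2.9600, (cx,cy)=(0.4811,0.8767)
member 1 (0-2): L=2.4320, (cx,cy)=(1.0000,0.0000)
member 2 (1-2): L=2.7839, (cx,cy)=(0.3621,-0.9321)
member 3 (1-3): L=2.6136, (cx,cy)=(0.9990,-0.0448)
member 4 (2-3): L=2.9513, (cx,cy)=(0.5432,0.8396)
member 5 (2-4): L=2.7680, (cx,cy)=(1.0000,0.0000)
member 6 (3-4): L=2.7382, (cx,cy)=(0.4255,-0.9050)
solve A·x = −loads:
  F[0-1] = -325.0758 N (compression)
  F[0-2] = -329.0240 N (compression)
  F[1-2] = +318.7992 N (tension)
  F[1-3] = -272.0903 N (compression)
  F[2-3] = -353.9251 N (compression)
  F[2-4] = -21.3570 N (compression)
  F[3-4] = +50.1971 N (tension)
  Rx@0 = +485.4100 N
  Ry@0 = +284.9872 N
  Ry@4 = -45.4272 N

-353.925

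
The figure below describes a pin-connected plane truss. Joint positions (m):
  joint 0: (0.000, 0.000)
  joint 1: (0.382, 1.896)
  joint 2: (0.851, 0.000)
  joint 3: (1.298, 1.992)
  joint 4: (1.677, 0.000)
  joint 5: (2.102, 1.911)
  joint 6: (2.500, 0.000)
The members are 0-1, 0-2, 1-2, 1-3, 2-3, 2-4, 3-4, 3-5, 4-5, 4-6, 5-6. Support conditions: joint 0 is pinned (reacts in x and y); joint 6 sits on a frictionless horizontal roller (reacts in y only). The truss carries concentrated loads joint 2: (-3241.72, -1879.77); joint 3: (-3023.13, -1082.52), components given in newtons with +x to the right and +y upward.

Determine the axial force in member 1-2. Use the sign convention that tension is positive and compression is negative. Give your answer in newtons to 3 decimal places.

4097.937

N=7 nodes, M=11 members, R=3 reactions → 2N=14, M+R=14
member 0 (0-1): L=1.9341, (cx,cy)=(0.1975,0.9803)
member 1 (0-2): L=0.8510, (cx,cy)=(1.0000,0.0000)
member 2 (1-2): L=1.9531, (cx,cy)=(0.2401,-0.9707)
member 3 (1-3): L=0.9210, (cx,cy)=(0.9946,0.1042)
member 4 (2-3): L=2.0415, (cx,cy)=(0.2190,0.9757)
member 5 (2-4): L=0.8260, (cx,cy)=(1.0000,0.0000)
member 6 (3-4): L=2.0277, (cx,cy)=(0.1869,-0.9824)
member 7 (3-5): L=0.8081, (cx,cy)=(0.9950,-0.1002)
member 8 (4-5): L=1.9577, (cx,cy)=(0.2171,0.9762)
member 9 (4-6): L=0.8230, (cx,cy)=(1.0000,0.0000)
member 10 (5-6): L=1.9520, (cx,cy)=(0.2039,-0.9790)
solve A·x = −loads:
  F[0-1] = -4252.9801 N (compression)
  F[0-2] = -5424.8526 N (compression)
  F[1-2] = +4097.9366 N (tension)
  F[1-3] = -1834.0064 N (compression)
  F[2-3] = -2150.4482 N (compression)
  F[2-4] = -728.2671 N (compression)
  F[3-4] = +1176.4258 N (tension)
  F[3-5] = +510.9570 N (tension)
  F[4-5] = -1183.9297 N (compression)
  F[4-6] = -251.3610 N (compression)
  F[5-6] = +1232.8093 N (tension)
  Rx@0 = +6264.8500 N
  Ry@0 = +4169.2019 N
  Ry@6 = -1206.9119 N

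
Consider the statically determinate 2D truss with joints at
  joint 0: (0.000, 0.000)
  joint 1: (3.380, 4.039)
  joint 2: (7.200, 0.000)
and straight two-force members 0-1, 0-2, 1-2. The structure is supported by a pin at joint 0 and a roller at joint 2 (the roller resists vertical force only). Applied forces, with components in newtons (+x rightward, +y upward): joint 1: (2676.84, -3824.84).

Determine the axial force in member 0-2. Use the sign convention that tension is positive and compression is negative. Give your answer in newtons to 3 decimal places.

N=3 nodes, M=3 members, R=3 reactions → 2N=6, M+R=6
member 0 (0-1): L=5.2667, (cx,cy)=(0.6418,0.7669)
member 1 (0-2): L=7.2000, (cx,cy)=(1.0000,0.0000)
member 2 (1-2): L=5.5593, (cx,cy)=(0.6871,-0.7265)
solve A·x = −loads:
  F[0-1] = -688.0421 N (compression)
  F[0-2] = +3118.4051 N (tension)
  F[1-2] = -4538.2667 N (compression)
  Rx@0 = -2676.8400 N
  Ry@0 = +527.6572 N
  Ry@2 = +3297.1828 N

3118.405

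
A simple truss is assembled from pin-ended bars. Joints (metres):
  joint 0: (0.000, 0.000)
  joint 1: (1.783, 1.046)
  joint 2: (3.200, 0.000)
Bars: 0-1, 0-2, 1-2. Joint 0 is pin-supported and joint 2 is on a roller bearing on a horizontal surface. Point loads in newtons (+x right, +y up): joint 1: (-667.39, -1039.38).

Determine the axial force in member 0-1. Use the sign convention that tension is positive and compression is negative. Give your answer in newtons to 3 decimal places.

-1340.705

N=3 nodes, M=3 members, R=3 reactions → 2N=6, M+R=6
member 0 (0-1): L=2.0672, (cx,cy)=(0.8625,0.5060)
member 1 (0-2): L=3.2000, (cx,cy)=(1.0000,0.0000)
member 2 (1-2): L=1.7613, (cx,cy)=(0.8045,-0.5939)
solve A·x = −loads:
  F[0-1] = -1340.7052 N (compression)
  F[0-2] = +489.0092 N (tension)
  F[1-2] = -607.8108 N (compression)
  Rx@0 = +667.3900 N
  Ry@0 = +678.4036 N
  Ry@2 = +360.9764 N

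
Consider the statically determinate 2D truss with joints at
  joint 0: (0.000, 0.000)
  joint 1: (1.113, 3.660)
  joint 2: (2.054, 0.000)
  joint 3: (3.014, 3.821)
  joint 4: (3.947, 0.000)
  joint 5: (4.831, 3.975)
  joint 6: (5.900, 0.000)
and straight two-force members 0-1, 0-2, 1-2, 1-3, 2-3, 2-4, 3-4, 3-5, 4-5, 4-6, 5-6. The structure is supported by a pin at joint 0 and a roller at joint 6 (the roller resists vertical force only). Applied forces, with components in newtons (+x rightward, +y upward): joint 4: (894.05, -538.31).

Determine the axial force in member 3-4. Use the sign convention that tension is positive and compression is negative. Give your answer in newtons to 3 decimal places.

N=7 nodes, M=11 members, R=3 reactions → 2N=14, M+R=14
member 0 (0-1): L=3.8255, (cx,cy)=(0.2909,0.9567)
member 1 (0-2): L=2.0540, (cx,cy)=(1.0000,0.0000)
member 2 (1-2): L=3.7790, (cx,cy)=(0.2490,-0.9685)
member 3 (1-3): L=1.9078, (cx,cy)=(0.9964,0.0844)
member 4 (2-3): L=3.9398, (cx,cy)=(0.2437,0.9699)
member 5 (2-4): L=1.8930, (cx,cy)=(1.0000,0.0000)
member 6 (3-4): L=3.9333, (cx,cy)=(0.2372,-0.9715)
member 7 (3-5): L=1.8235, (cx,cy)=(0.9964,0.0845)
member 8 (4-5): L=4.0721, (cx,cy)=(0.2171,0.9762)
member 9 (4-6): L=1.9530, (cx,cy)=(1.0000,0.0000)
member 10 (5-6): L=4.1162, (cx,cy)=(0.2597,-0.9657)
solve A·x = −loads:
  F[0-1] = -186.2467 N (compression)
  F[0-2] = +948.2372 N (tension)
  F[1-2] = +175.4265 N (tension)
  F[1-3] = -98.2198 N (compression)
  F[2-3] = -175.1812 N (compression)
  F[2-4] = +1034.6058 N (tension)
  F[3-4] = +167.6916 N (tension)
  F[3-5] = -180.9802 N (compression)
  F[4-5] = +384.5757 N (tension)
  F[4-6] = +96.8474 N (tension)
  F[5-6] = -372.9156 N (compression)
  Rx@0 = -894.0500 N
  Ry@0 = +178.1897 N
  Ry@6 = +360.1203 N

167.692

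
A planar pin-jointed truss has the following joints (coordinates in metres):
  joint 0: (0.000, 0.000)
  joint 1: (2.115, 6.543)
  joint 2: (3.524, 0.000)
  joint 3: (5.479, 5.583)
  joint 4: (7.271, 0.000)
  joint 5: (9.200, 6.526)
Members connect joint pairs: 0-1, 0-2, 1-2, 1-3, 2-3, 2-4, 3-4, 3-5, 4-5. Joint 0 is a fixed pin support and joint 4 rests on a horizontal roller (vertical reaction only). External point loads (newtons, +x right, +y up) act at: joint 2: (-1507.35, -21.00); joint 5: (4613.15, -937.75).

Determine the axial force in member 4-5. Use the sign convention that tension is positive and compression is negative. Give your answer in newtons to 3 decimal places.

-2374.856

N=6 nodes, M=9 members, R=3 reactions → 2N=12, M+R=12
member 0 (0-1): L=6.8763, (cx,cy)=(0.3076,0.9515)
member 1 (0-2): L=3.5240, (cx,cy)=(1.0000,0.0000)
member 2 (1-2): L=6.6930, (cx,cy)=(0.2105,-0.9776)
member 3 (1-3): L=3.4983, (cx,cy)=(0.9616,-0.2744)
member 4 (2-3): L=5.9154, (cx,cy)=(0.3305,0.9438)
member 5 (2-4): L=3.7470, (cx,cy)=(1.0000,0.0000)
member 6 (3-4): L=5.8635, (cx,cy)=(0.3056,-0.9522)
member 7 (3-5): L=3.8386, (cx,cy)=(0.9694,0.2457)
member 8 (4-5): L=6.8051, (cx,cy)=(0.2835,0.9590)
solve A·x = −loads:
  F[0-1] = +4601.5071 N (tension)
  F[0-2] = +1690.4853 N (tension)
  F[1-2] = -5212.2813 N (compression)
  F[1-3] = +2612.9065 N (tension)
  F[2-3] = +5421.0937 N (tension)
  F[2-4] = +308.9162 N (tension)
  F[3-4] = -3213.4962 N (compression)
  F[3-5] = +5453.4493 N (tension)
  F[4-5] = -2374.8559 N (compression)
  Rx@0 = -3105.8000 N
  Ry@0 = -4378.4417 N
  Ry@4 = +5337.1917 N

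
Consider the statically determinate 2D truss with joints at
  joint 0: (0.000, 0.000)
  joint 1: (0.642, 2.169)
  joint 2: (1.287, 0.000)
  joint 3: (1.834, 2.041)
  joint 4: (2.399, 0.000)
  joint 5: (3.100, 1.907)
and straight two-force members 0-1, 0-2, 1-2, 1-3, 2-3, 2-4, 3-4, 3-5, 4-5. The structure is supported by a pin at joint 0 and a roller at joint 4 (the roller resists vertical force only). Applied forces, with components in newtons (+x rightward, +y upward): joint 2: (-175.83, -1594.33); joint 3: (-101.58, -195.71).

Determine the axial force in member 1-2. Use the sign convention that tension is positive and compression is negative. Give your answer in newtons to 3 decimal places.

969.092

N=6 nodes, M=9 members, R=3 reactions → 2N=12, M+R=12
member 0 (0-1): L=2.2620, (cx,cy)=(0.2838,0.9589)
member 1 (0-2): L=1.2870, (cx,cy)=(1.0000,0.0000)
member 2 (1-2): L=2.2629, (cx,cy)=(0.2850,-0.9585)
member 3 (1-3): L=1.1989, (cx,cy)=(0.9943,-0.1068)
member 4 (2-3): L=2.1130, (cx,cy)=(0.2589,0.9659)
member 5 (2-4): L=1.1120, (cx,cy)=(1.0000,0.0000)
member 6 (3-4): L=2.1178, (cx,cy)=(0.2668,-0.9638)
member 7 (3-5): L=1.2731, (cx,cy)=(0.9944,-0.1053)
member 8 (4-5): L=2.0318, (cx,cy)=(0.3450,0.9386)
solve A·x = −loads:
  F[0-1] = -908.9037 N (compression)
  F[0-2] = -19.4473 N (compression)
  F[1-2] = +969.0917 N (tension)
  F[1-3] = -537.2598 N (compression)
  F[2-3] = +688.9233 N (tension)
  F[2-4] = +254.2671 N (tension)
  F[3-4] = -953.0561 N (compression)
  F[3-5] = +0.0000 N (tension)
  F[4-5] = -0.0000 N (compression)
  Rx@0 = +277.4100 N
  Ry@0 = +871.5281 N
  Ry@4 = +918.5119 N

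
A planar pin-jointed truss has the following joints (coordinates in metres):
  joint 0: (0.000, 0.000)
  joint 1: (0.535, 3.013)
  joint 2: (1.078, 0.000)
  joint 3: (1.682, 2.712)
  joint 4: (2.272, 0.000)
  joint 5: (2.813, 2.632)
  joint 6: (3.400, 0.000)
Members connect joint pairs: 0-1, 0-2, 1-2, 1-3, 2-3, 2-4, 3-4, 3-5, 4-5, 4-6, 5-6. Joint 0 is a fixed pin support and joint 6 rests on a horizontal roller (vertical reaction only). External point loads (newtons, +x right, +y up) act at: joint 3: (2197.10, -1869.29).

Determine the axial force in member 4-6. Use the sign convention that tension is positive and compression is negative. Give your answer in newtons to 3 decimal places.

N=7 nodes, M=11 members, R=3 reactions → 2N=14, M+R=14
member 0 (0-1): L=3.0601, (cx,cy)=(0.1748,0.9846)
member 1 (0-2): L=1.0780, (cx,cy)=(1.0000,0.0000)
member 2 (1-2): L=3.0615, (cx,cy)=(0.1774,-0.9841)
member 3 (1-3): L=1.1858, (cx,cy)=(0.9672,-0.2538)
member 4 (2-3): L=2.7784, (cx,cy)=(0.2174,0.9761)
member 5 (2-4): L=1.1940, (cx,cy)=(1.0000,0.0000)
member 6 (3-4): L=2.7754, (cx,cy)=(0.2126,-0.9771)
member 7 (3-5): L=1.1338, (cx,cy)=(0.9975,-0.0706)
member 8 (4-5): L=2.6870, (cx,cy)=(0.2013,0.9795)
member 9 (4-6): L=1.1280, (cx,cy)=(1.0000,0.0000)
member 10 (5-6): L=2.6967, (cx,cy)=(0.2177,-0.9760)
solve A·x = −loads:
  F[0-1] = +820.6075 N (tension)
  F[0-2] = +2053.6339 N (tension)
  F[1-2] = -901.8947 N (compression)
  F[1-3] = +313.7018 N (tension)
  F[2-3] = +909.3424 N (tension)
  F[2-4] = +1695.9923 N (tension)
  F[3-4] = -2658.0144 N (compression)
  F[3-5] = -1133.7794 N (compression)
  F[4-5] = +2651.5615 N (tension)
  F[4-6] = +597.0939 N (tension)
  F[5-6] = -2743.0344 N (compression)
  Rx@0 = -2197.1000 N
  Ry@0 = -807.9691 N
  Ry@6 = +2677.2591 N

597.094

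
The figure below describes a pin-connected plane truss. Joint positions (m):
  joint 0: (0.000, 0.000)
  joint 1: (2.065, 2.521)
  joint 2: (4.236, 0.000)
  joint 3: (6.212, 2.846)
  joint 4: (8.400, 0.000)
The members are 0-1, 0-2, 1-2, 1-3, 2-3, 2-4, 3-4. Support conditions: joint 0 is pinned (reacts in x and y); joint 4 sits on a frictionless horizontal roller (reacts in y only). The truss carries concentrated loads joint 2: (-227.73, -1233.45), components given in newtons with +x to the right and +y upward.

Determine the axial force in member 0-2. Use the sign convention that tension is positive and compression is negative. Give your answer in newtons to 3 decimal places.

N=5 nodes, M=7 members, R=3 reactions → 2N=10, M+R=10
member 0 (0-1): L=3.2588, (cx,cy)=(0.6337,0.7736)
member 1 (0-2): L=4.2360, (cx,cy)=(1.0000,0.0000)
member 2 (1-2): L=3.3270, (cx,cy)=(0.6525,-0.7577)
member 3 (1-3): L=4.1597, (cx,cy)=(0.9969,0.0781)
member 4 (2-3): L=3.4647, (cx,cy)=(0.5703,0.8214)
member 5 (2-4): L=4.1640, (cx,cy)=(1.0000,0.0000)
member 6 (3-4): L=3.5899, (cx,cy)=(0.6095,-0.7928)
solve A·x = −loads:
  F[0-1] = -790.3793 N (compression)
  F[0-2] = +273.1114 N (tension)
  F[1-2] = +707.3757 N (tension)
  F[1-3] = -965.3884 N (compression)
  F[2-3] = +849.0604 N (tension)
  F[2-4] = +478.2012 N (tension)
  F[3-4] = -784.5854 N (compression)
  Rx@0 = +227.7300 N
  Ry@0 = +611.4388 N
  Ry@4 = +622.0112 N

273.111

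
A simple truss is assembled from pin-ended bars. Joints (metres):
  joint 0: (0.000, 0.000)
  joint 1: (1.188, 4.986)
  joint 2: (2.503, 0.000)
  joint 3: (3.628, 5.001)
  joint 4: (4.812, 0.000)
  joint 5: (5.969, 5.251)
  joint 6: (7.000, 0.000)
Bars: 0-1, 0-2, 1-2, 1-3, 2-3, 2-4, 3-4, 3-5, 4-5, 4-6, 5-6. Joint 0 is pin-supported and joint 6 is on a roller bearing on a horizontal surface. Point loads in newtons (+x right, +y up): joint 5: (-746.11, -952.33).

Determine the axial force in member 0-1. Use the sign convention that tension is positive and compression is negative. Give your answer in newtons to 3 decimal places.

N=7 nodes, M=11 members, R=3 reactions → 2N=14, M+R=14
member 0 (0-1): L=5.1256, (cx,cy)=(0.2318,0.9728)
member 1 (0-2): L=2.5030, (cx,cy)=(1.0000,0.0000)
member 2 (1-2): L=5.1565, (cx,cy)=(0.2550,-0.9669)
member 3 (1-3): L=2.4400, (cx,cy)=(1.0000,0.0061)
member 4 (2-3): L=5.1260, (cx,cy)=(0.2195,0.9756)
member 5 (2-4): L=2.3090, (cx,cy)=(1.0000,0.0000)
member 6 (3-4): L=5.1392, (cx,cy)=(0.2304,-0.9731)
member 7 (3-5): L=2.3543, (cx,cy)=(0.9943,0.1062)
member 8 (4-5): L=5.3770, (cx,cy)=(0.2152,0.9766)
member 9 (4-6): L=2.1880, (cx,cy)=(1.0000,0.0000)
member 10 (5-6): L=5.3513, (cx,cy)=(0.1927,-0.9813)
solve A·x = −loads:
  F[0-1] = -719.5480 N (compression)
  F[0-2] = -579.3340 N (compression)
  F[1-2] = +721.6578 N (tension)
  F[1-3] = -350.8185 N (compression)
  F[2-3] = -715.2351 N (compression)
  F[2-4] = -238.3252 N (compression)
  F[3-4] = +647.2130 N (tension)
  F[3-5] = -660.6275 N (compression)
  F[4-5] = -644.9099 N (compression)
  F[4-6] = +49.5525 N (tension)
  F[5-6] = -257.1950 N (compression)
  Rx@0 = +746.1100 N
  Ry@0 = +699.9537 N
  Ry@6 = +252.3763 N

-719.548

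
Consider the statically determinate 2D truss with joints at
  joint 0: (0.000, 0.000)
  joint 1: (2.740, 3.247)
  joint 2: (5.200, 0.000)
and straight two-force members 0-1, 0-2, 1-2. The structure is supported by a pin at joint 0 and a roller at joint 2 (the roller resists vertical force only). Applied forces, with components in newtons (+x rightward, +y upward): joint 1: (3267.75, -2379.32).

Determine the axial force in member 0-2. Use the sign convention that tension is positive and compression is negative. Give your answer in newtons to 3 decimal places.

2495.742

N=3 nodes, M=3 members, R=3 reactions → 2N=6, M+R=6
member 0 (0-1): L=4.2486, (cx,cy)=(0.6449,0.7643)
member 1 (0-2): L=5.2000, (cx,cy)=(1.0000,0.0000)
member 2 (1-2): L=4.0736, (cx,cy)=(0.6039,-0.7971)
solve A·x = −loads:
  F[0-1] = +1197.0627 N (tension)
  F[0-2] = +2495.7424 N (tension)
  F[1-2] = -4132.8360 N (compression)
  Rx@0 = -3267.7500 N
  Ry@0 = -914.8571 N
  Ry@2 = +3294.1771 N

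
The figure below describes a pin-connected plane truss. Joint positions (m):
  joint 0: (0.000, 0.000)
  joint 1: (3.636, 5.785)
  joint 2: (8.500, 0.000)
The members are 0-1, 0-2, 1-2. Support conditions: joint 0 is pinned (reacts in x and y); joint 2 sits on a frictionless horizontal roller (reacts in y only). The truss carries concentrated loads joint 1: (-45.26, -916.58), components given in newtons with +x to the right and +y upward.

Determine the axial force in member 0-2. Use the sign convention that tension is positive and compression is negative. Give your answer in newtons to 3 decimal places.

N=3 nodes, M=3 members, R=3 reactions → 2N=6, M+R=6
member 0 (0-1): L=6.8328, (cx,cy)=(0.5321,0.8467)
member 1 (0-2): L=8.5000, (cx,cy)=(1.0000,0.0000)
member 2 (1-2): L=7.5581, (cx,cy)=(0.6435,-0.7654)
solve A·x = −loads:
  F[0-1] = -655.8782 N (compression)
  F[0-2] = +303.7601 N (tension)
  F[1-2] = -472.0078 N (compression)
  Rx@0 = +45.2600 N
  Ry@0 = +555.3028 N
  Ry@2 = +361.2772 N

303.760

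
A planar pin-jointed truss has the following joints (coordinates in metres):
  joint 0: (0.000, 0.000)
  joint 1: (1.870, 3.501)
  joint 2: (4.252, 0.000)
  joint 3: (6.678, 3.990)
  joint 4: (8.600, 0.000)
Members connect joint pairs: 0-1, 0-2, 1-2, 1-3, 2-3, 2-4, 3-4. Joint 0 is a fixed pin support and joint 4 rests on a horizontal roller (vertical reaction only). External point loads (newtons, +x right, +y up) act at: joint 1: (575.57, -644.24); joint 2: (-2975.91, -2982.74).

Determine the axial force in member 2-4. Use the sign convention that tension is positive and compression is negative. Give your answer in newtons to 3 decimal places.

N=5 nodes, M=7 members, R=3 reactions → 2N=10, M+R=10
member 0 (0-1): L=3.9691, (cx,cy)=(0.4711,0.8821)
member 1 (0-2): L=4.2520, (cx,cy)=(1.0000,0.0000)
member 2 (1-2): L=4.2345, (cx,cy)=(0.5625,-0.8268)
member 3 (1-3): L=4.8328, (cx,cy)=(0.9949,0.1012)
member 4 (2-3): L=4.6696, (cx,cy)=(0.5195,0.8545)
member 5 (2-4): L=4.3480, (cx,cy)=(1.0000,0.0000)
member 6 (3-4): L=4.4288, (cx,cy)=(0.4340,-0.9009)
solve A·x = −loads:
  F[0-1] = -2015.5804 N (compression)
  F[0-2] = -1450.7247 N (compression)
  F[1-2] = +1106.9122 N (tension)
  F[1-3] = -2158.9291 N (compression)
  F[2-3] = +2419.7481 N (tension)
  F[2-4] = +890.7277 N (tension)
  F[3-4] = -2052.4695 N (compression)
  Rx@0 = +2400.3400 N
  Ry@0 = +1777.8626 N
  Ry@4 = +1849.1174 N

890.728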